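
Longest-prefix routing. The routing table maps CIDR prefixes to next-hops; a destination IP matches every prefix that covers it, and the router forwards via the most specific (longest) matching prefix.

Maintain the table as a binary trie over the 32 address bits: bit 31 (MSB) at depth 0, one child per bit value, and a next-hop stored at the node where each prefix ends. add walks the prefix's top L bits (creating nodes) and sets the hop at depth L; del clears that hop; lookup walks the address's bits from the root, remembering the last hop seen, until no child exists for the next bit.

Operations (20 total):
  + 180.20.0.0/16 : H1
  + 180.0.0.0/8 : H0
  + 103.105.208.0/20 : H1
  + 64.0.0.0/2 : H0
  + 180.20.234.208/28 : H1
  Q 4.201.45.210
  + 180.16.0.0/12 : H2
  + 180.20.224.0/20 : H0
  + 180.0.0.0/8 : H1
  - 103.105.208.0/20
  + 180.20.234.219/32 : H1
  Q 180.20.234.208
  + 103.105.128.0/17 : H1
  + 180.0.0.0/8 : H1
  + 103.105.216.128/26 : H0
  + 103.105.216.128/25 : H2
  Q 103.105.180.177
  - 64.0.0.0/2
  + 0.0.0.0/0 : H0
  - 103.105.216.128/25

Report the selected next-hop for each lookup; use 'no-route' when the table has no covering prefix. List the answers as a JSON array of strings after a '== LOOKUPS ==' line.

Trace:
  + 180.20.0.0/16 (H1) depth=16
  + 180.0.0.0/8 (H0) depth=8
  + 103.105.208.0/20 (H1) depth=20
  + 64.0.0.0/2 (H0) depth=2
  + 180.20.234.208/28 (H1) depth=28
  lookup 4.201.45.210: bits 0 walk d0:-→d1:- -> no-route
  + 180.16.0.0/12 (H2) depth=12
  + 180.20.224.0/20 (H0) depth=20
  + 180.0.0.0/8 (H1) depth=8
  - 103.105.208.0/20 clear@20
  + 180.20.234.219/32 (H1) depth=32
  lookup 180.20.234.208: bits 1011010000010100111010101101 walk d0:-→d1:-→d2:-→d3:-→d4:-→d5:-→d6:-→d7:-→d8:H1→d9:-→d10:-→d11:-→d12:H2→d13:-→d14:-→d15:-→d16:H1→d17:-→d18:-→d19:-→d20:H0→d21:-→d22:-→d23:-→d24:-→d25:-→d26:-→d27:-→d28:H1 -> H1
  + 103.105.128.0/17 (H1) depth=17
  + 180.0.0.0/8 (H1) depth=8
  + 103.105.216.128/26 (H0) depth=26
  + 103.105.216.128/25 (H2) depth=25
  lookup 103.105.180.177: bits 01100111011010011 walk d0:-→d1:-→d2:H0→d3:-→d4:-→d5:-→d6:-→d7:-→d8:-→d9:-→d10:-→d11:-→d12:-→d13:-→d14:-→d15:-→d16:-→d17:H1 -> H1
  - 64.0.0.0/2 clear@2
  + 0.0.0.0/0 (H0) depth=0
  - 103.105.216.128/25 clear@25

== LOOKUPS ==
["no-route","H1","H1"]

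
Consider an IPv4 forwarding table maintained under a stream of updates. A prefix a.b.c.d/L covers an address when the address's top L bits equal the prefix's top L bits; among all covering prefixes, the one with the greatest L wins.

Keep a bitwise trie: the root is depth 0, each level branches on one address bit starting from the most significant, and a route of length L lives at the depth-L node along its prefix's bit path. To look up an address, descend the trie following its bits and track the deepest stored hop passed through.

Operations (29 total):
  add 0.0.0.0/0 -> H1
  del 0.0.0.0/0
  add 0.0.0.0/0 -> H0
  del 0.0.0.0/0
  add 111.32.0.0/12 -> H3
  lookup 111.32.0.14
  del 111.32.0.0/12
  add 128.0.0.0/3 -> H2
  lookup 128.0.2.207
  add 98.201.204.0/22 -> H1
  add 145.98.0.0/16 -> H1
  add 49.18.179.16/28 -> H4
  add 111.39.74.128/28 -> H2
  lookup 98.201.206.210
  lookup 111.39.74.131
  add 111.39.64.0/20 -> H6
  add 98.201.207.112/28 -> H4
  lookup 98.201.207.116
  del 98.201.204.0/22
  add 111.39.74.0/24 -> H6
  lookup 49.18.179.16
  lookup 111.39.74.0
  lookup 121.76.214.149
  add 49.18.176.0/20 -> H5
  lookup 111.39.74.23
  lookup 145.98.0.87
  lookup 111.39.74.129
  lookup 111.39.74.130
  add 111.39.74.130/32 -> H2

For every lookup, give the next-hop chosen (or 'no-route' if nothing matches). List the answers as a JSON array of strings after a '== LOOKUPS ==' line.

Trace:
  + 0.0.0.0/0 (H1) depth=0
  del 0.0.0.0/0 (clear depth 0)
  + 0.0.0.0/0 (H0) depth=0
  del 0.0.0.0/0 (clear depth 0)
  + 111.32.0.0/12 (H3) depth=12
  Q 111.32.0.14: descend 011011110010 ; hops seen [H3] ; pick H3
  del 111.32.0.0/12 (clear depth 12)
  + 128.0.0.0/3 (H2) depth=3
  Q 128.0.2.207: descend 100 ; hops seen [H2] ; pick H2
  + 98.201.204.0/22 (H1) depth=22
  + 145.98.0.0/16 (H1) depth=16
  + 49.18.179.16/28 (H4) depth=28
  + 111.39.74.128/28 (H2) depth=28
  Q 98.201.206.210: descend 0110001011001001110011 ; hops seen [H1] ; pick H1
  Q 111.39.74.131: descend 0110111100100111010010101000 ; hops seen [H2] ; pick H2
  + 111.39.64.0/20 (H6) depth=20
  + 98.201.207.112/28 (H4) depth=28
  Q 98.201.207.116: descend 0110001011001001110011110111 ; hops seen [H1,H4] ; pick H4
  del 98.201.204.0/22 (clear depth 22)
  + 111.39.74.0/24 (H6) depth=24
  Q 49.18.179.16: descend 0011000100010010101100110001 ; hops seen [H4] ; pick H4
  Q 111.39.74.0: descend 011011110010011101001010 ; hops seen [H6,H6] ; pick H6
  Q 121.76.214.149: descend 011 ; hops seen [∅] ; pick no-route
  + 49.18.176.0/20 (H5) depth=20
  Q 111.39.74.23: descend 011011110010011101001010 ; hops seen [H6,H6] ; pick H6
  Q 145.98.0.87: descend 1001000101100010 ; hops seen [H2,H1] ; pick H1
  Q 111.39.74.129: descend 0110111100100111010010101000 ; hops seen [H6,H6,H2] ; pick H2
  Q 111.39.74.130: descend 0110111100100111010010101000 ; hops seen [H6,H6,H2] ; pick H2
  + 111.39.74.130/32 (H2) depth=32

== LOOKUPS ==
["H3","H2","H1","H2","H4","H4","H6","no-route","H6","H1","H2","H2"]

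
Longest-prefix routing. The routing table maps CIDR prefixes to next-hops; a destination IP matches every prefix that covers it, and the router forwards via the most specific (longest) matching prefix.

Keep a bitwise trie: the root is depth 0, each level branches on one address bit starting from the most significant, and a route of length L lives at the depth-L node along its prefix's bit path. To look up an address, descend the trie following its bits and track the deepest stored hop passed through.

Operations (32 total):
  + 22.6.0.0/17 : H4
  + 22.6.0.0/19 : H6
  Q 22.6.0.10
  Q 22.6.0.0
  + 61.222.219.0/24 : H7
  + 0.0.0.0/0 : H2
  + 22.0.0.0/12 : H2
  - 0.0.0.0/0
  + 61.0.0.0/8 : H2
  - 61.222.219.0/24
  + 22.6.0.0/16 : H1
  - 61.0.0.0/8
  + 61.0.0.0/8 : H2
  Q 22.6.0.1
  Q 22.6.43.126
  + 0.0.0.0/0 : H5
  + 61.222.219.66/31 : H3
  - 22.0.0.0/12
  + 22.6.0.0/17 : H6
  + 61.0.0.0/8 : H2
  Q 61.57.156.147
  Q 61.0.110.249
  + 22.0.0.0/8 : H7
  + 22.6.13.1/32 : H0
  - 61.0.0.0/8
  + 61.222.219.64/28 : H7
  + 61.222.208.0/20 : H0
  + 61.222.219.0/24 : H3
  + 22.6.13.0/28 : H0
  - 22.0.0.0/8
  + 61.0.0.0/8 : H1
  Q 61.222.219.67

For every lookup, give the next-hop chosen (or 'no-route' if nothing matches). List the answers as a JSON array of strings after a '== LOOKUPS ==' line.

Apply in order:
  + 22.6.0.0/17 (H4) depth=17
  + 22.6.0.0/19 (H6) depth=19
  ? 22.6.0.10  path d0:-→d1:-→d2:-→d3:-→d4:-→d5:-→d6:-→d7:-→d8:-→d9:-→d10:-→d11:-→d12:-→d13:-→d14:-→d15:-→d16:-→d17:H4→d18:-→d19:H6  best=H6
  ? 22.6.0.0  path d0:-→d1:-→d2:-→d3:-→d4:-→d5:-→d6:-→d7:-→d8:-→d9:-→d10:-→d11:-→d12:-→d13:-→d14:-→d15:-→d16:-→d17:H4→d18:-→d19:H6  best=H6
  + 61.222.219.0/24 (H7) depth=24
  + 0.0.0.0/0 (H2) depth=0
  + 22.0.0.0/12 (H2) depth=12
  del 0.0.0.0/0 (clear depth 0)
  + 61.0.0.0/8 (H2) depth=8
  del 61.222.219.0/24 (clear depth 24)
  + 22.6.0.0/16 (H1) depth=16
  del 61.0.0.0/8 (clear depth 8)
  + 61.0.0.0/8 (H2) depth=8
  ? 22.6.0.1  path d0:-→d1:-→d2:-→d3:-→d4:-→d5:-→d6:-→d7:-→d8:-→d9:-→d10:-→d11:-→d12:H2→d13:-→d14:-→d15:-→d16:H1→d17:H4→d18:-→d19:H6  best=H6
  ? 22.6.43.126  path d0:-→d1:-→d2:-→d3:-→d4:-→d5:-→d6:-→d7:-→d8:-→d9:-→d10:-→d11:-→d12:H2→d13:-→d14:-→d15:-→d16:H1→d17:H4→d18:-  best=H4
  + 0.0.0.0/0 (H5) depth=0
  + 61.222.219.66/31 (H3) depth=31
  del 22.0.0.0/12 (clear depth 12)
  + 22.6.0.0/17 (H6) depth=17
  + 61.0.0.0/8 (H2) depth=8
  ? 61.57.156.147  path d0:H5→d1:-→d2:-→d3:-→d4:-→d5:-→d6:-→d7:-→d8:H2  best=H2
  ? 61.0.110.249  path d0:H5→d1:-→d2:-→d3:-→d4:-→d5:-→d6:-→d7:-→d8:H2  best=H2
  + 22.0.0.0/8 (H7) depth=8
  + 22.6.13.1/32 (H0) depth=32
  del 61.0.0.0/8 (clear depth 8)
  + 61.222.219.64/28 (H7) depth=28
  + 61.222.208.0/20 (H0) depth=20
  + 61.222.219.0/24 (H3) depth=24
  + 22.6.13.0/28 (H0) depth=28
  del 22.0.0.0/8 (clear depth 8)
  + 61.0.0.0/8 (H1) depth=8
  ? 61.222.219.67  path d0:H5→d1:-→d2:-→d3:-→d4:-→d5:-→d6:-→d7:-→d8:H1→d9:-→d10:-→d11:-→d12:-→d13:-→d14:-→d15:-→d16:-→d17:-→d18:-→d19:-→d20:H0→d21:-→d22:-→d23:-→d24:H3→d25:-→d26:-→d27:-→d28:H7→d29:-→d30:-→d31:H3  best=H3

== LOOKUPS ==
["H6","H6","H6","H4","H2","H2","H3"]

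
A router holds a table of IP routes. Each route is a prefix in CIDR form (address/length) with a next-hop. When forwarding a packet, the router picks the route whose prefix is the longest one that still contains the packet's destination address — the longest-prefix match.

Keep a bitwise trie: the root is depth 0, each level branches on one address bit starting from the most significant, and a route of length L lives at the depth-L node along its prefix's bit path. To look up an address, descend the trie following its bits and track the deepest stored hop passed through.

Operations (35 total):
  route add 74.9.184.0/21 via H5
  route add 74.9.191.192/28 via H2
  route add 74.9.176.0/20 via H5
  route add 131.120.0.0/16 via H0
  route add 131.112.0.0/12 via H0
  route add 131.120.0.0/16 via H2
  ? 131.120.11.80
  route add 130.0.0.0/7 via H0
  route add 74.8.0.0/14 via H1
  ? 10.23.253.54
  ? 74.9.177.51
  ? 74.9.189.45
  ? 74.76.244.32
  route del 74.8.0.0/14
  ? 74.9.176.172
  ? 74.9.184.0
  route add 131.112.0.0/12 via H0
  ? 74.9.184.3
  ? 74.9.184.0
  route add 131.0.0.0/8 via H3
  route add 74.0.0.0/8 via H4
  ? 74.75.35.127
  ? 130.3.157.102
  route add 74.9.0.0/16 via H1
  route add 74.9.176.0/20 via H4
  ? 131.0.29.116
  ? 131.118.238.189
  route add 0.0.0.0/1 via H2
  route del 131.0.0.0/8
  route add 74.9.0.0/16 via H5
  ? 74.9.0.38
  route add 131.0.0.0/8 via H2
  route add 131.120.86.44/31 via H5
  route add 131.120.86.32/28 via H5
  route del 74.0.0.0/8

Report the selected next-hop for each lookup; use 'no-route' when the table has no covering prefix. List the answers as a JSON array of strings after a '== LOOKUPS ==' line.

Apply in order:
  + 74.9.184.0/21 (H5) depth=21
  + 74.9.191.192/28 (H2) depth=28
  + 74.9.176.0/20 (H5) depth=20
  + 131.120.0.0/16 (H0) depth=16
  + 131.112.0.0/12 (H0) depth=12
  + 131.120.0.0/16 (H2) depth=16
  lookup 131.120.11.80: bits 1000001101111000 walk d0:-→d1:-→d2:-→d3:-→d4:-→d5:-→d6:-→d7:-→d8:-→d9:-→d10:-→d11:-→d12:H0→d13:-→d14:-→d15:-→d16:H2 -> H2
  + 130.0.0.0/7 (H0) depth=7
  + 74.8.0.0/14 (H1) depth=14
  lookup 10.23.253.54: bits 0 walk d0:-→d1:- -> no-route
  lookup 74.9.177.51: bits 01001010000010011011 walk d0:-→d1:-→d2:-→d3:-→d4:-→d5:-→d6:-→d7:-→d8:-→d9:-→d10:-→d11:-→d12:-→d13:-→d14:H1→d15:-→d16:-→d17:-→d18:-→d19:-→d20:H5 -> H5
  lookup 74.9.189.45: bits 0100101000001001101111 walk d0:-→d1:-→d2:-→d3:-→d4:-→d5:-→d6:-→d7:-→d8:-→d9:-→d10:-→d11:-→d12:-→d13:-→d14:H1→d15:-→d16:-→d17:-→d18:-→d19:-→d20:H5→d21:H5→d22:- -> H5
  lookup 74.76.244.32: bits 010010100 walk d0:-→d1:-→d2:-→d3:-→d4:-→d5:-→d6:-→d7:-→d8:-→d9:- -> no-route
  del 74.8.0.0/14 (clear depth 14)
  lookup 74.9.176.172: bits 01001010000010011011 walk d0:-→d1:-→d2:-→d3:-→d4:-→d5:-→d6:-→d7:-→d8:-→d9:-→d10:-→d11:-→d12:-→d13:-→d14:-→d15:-→d16:-→d17:-→d18:-→d19:-→d20:H5 -> H5
  lookup 74.9.184.0: bits 010010100000100110111 walk d0:-→d1:-→d2:-→d3:-→d4:-→d5:-→d6:-→d7:-→d8:-→d9:-→d10:-→d11:-→d12:-→d13:-→d14:-→d15:-→d16:-→d17:-→d18:-→d19:-→d20:H5→d21:H5 -> H5
  + 131.112.0.0/12 (H0) depth=12
  lookup 74.9.184.3: bits 010010100000100110111 walk d0:-→d1:-→d2:-→d3:-→d4:-→d5:-→d6:-→d7:-→d8:-→d9:-→d10:-→d11:-→d12:-→d13:-→d14:-→d15:-→d16:-→d17:-→d18:-→d19:-→d20:H5→d21:H5 -> H5
  lookup 74.9.184.0: bits 010010100000100110111 walk d0:-→d1:-→d2:-→d3:-→d4:-→d5:-→d6:-→d7:-→d8:-→d9:-→d10:-→d11:-→d12:-→d13:-→d14:-→d15:-→d16:-→d17:-→d18:-→d19:-→d20:H5→d21:H5 -> H5
  + 131.0.0.0/8 (H3) depth=8
  + 74.0.0.0/8 (H4) depth=8
  lookup 74.75.35.127: bits 010010100 walk d0:-→d1:-→d2:-→d3:-→d4:-→d5:-→d6:-→d7:-→d8:H4→d9:- -> H4
  lookup 130.3.157.102: bits 1000001 walk d0:-→d1:-→d2:-→d3:-→d4:-→d5:-→d6:-→d7:H0 -> H0
  + 74.9.0.0/16 (H1) depth=16
  + 74.9.176.0/20 (H4) depth=20
  lookup 131.0.29.116: bits 100000110 walk d0:-→d1:-→d2:-→d3:-→d4:-→d5:-→d6:-→d7:H0→d8:H3→d9:- -> H3
  lookup 131.118.238.189: bits 100000110111 walk d0:-→d1:-→d2:-→d3:-→d4:-→d5:-→d6:-→d7:H0→d8:H3→d9:-→d10:-→d11:-→d12:H0 -> H0
  + 0.0.0.0/1 (H2) depth=1
  del 131.0.0.0/8 (clear depth 8)
  + 74.9.0.0/16 (H5) depth=16
  lookup 74.9.0.38: bits 0100101000001001 walk d0:-→d1:H2→d2:-→d3:-→d4:-→d5:-→d6:-→d7:-→d8:H4→d9:-→d10:-→d11:-→d12:-→d13:-→d14:-→d15:-→d16:H5 -> H5
  + 131.0.0.0/8 (H2) depth=8
  + 131.120.86.44/31 (H5) depth=31
  + 131.120.86.32/28 (H5) depth=28
  del 74.0.0.0/8 (clear depth 8)

== LOOKUPS ==
["H2","no-route","H5","H5","no-route","H5","H5","H5","H5","H4","H0","H3","H0","H5"]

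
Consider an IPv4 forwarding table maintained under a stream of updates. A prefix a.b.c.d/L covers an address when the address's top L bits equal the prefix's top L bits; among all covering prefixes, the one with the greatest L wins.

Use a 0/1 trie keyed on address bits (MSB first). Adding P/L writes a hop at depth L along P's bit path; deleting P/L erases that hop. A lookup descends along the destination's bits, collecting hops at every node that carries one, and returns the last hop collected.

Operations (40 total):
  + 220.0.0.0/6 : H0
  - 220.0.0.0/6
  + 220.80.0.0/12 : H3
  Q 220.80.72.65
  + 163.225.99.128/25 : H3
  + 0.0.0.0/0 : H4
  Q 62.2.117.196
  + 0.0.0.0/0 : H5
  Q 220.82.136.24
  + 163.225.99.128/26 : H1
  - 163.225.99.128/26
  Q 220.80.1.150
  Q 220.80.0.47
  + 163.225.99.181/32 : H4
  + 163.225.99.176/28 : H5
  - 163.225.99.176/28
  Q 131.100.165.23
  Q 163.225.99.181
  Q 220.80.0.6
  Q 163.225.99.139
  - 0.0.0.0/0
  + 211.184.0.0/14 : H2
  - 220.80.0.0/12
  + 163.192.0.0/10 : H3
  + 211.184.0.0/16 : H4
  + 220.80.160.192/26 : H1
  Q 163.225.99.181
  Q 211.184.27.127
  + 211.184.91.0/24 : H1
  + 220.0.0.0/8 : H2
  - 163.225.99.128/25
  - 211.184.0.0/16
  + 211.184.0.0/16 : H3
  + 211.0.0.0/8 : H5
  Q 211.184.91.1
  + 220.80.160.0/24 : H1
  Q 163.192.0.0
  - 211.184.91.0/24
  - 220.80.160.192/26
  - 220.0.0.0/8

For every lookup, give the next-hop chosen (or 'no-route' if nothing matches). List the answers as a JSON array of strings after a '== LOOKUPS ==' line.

Process each operation:
  add 220.0.0.0/6 -> H0 at depth 6
  - 220.0.0.0/6 clear@6
  add 220.80.0.0/12 -> H3 at depth 12
  lookup 220.80.72.65: bits 110111000101 walk d0:-→d1:-→d2:-→d3:-→d4:-→d5:-→d6:-→d7:-→d8:-→d9:-→d10:-→d11:-→d12:H3 -> H3
  add 163.225.99.128/25 -> H3 at depth 25
  add 0.0.0.0/0 -> H4 at depth 0
  lookup 62.2.117.196: bits ε walk d0:H4 -> H4
  add 0.0.0.0/0 -> H5 at depth 0
  lookup 220.82.136.24: bits 110111000101 walk d0:H5→d1:-→d2:-→d3:-→d4:-→d5:-→d6:-→d7:-→d8:-→d9:-→d10:-→d11:-→d12:H3 -> H3
  add 163.225.99.128/26 -> H1 at depth 26
  - 163.225.99.128/26 clear@26
  lookup 220.80.1.150: bits 110111000101 walk d0:H5→d1:-→d2:-→d3:-→d4:-→d5:-→d6:-→d7:-→d8:-→d9:-→d10:-→d11:-→d12:H3 -> H3
  lookup 220.80.0.47: bits 110111000101 walk d0:H5→d1:-→d2:-→d3:-→d4:-→d5:-→d6:-→d7:-→d8:-→d9:-→d10:-→d11:-→d12:H3 -> H3
  add 163.225.99.181/32 -> H4 at depth 32
  add 163.225.99.176/28 -> H5 at depth 28
  - 163.225.99.176/28 clear@28
  lookup 131.100.165.23: bits 10 walk d0:H5→d1:-→d2:- -> H5
  lookup 163.225.99.181: bits 10100011111000010110001110110101 walk d0:H5→d1:-→d2:-→d3:-→d4:-→d5:-→d6:-→d7:-→d8:-→d9:-→d10:-→d11:-→d12:-→d13:-→d14:-→d15:-→d16:-→d17:-→d18:-→d19:-→d20:-→d21:-→d22:-→d23:-→d24:-→d25:H3→d26:-→d27:-→d28:-→d29:-→d30:-→d31:-→d32:H4 -> H4
  lookup 220.80.0.6: bits 110111000101 walk d0:H5→d1:-→d2:-→d3:-→d4:-→d5:-→d6:-→d7:-→d8:-→d9:-→d10:-→d11:-→d12:H3 -> H3
  lookup 163.225.99.139: bits 10100011111000010110001110 walk d0:H5→d1:-→d2:-→d3:-→d4:-→d5:-→d6:-→d7:-→d8:-→d9:-→d10:-→d11:-→d12:-→d13:-→d14:-→d15:-→d16:-→d17:-→d18:-→d19:-→d20:-→d21:-→d22:-→d23:-→d24:-→d25:H3→d26:- -> H3
  - 0.0.0.0/0 clear@0
  add 211.184.0.0/14 -> H2 at depth 14
  - 220.80.0.0/12 clear@12
  add 163.192.0.0/10 -> H3 at depth 10
  add 211.184.0.0/16 -> H4 at depth 16
  add 220.80.160.192/26 -> H1 at depth 26
  lookup 163.225.99.181: bits 10100011111000010110001110110101 walk d0:-→d1:-→d2:-→d3:-→d4:-→d5:-→d6:-→d7:-→d8:-→d9:-→d10:H3→d11:-→d12:-→d13:-→d14:-→d15:-→d16:-→d17:-→d18:-→d19:-→d20:-→d21:-→d22:-→d23:-→d24:-→d25:H3→d26:-→d27:-→d28:-→d29:-→d30:-→d31:-→d32:H4 -> H4
  lookup 211.184.27.127: bits 1101001110111000 walk d0:-→d1:-→d2:-→d3:-→d4:-→d5:-→d6:-→d7:-→d8:-→d9:-→d10:-→d11:-→d12:-→d13:-→d14:H2→d15:-→d16:H4 -> H4
  add 211.184.91.0/24 -> H1 at depth 24
  add 220.0.0.0/8 -> H2 at depth 8
  - 163.225.99.128/25 clear@25
  - 211.184.0.0/16 clear@16
  add 211.184.0.0/16 -> H3 at depth 16
  add 211.0.0.0/8 -> H5 at depth 8
  lookup 211.184.91.1: bits 110100111011100001011011 walk d0:-→d1:-→d2:-→d3:-→d4:-→d5:-→d6:-→d7:-→d8:H5→d9:-→d10:-→d11:-→d12:-→d13:-→d14:H2→d15:-→d16:H3→d17:-→d18:-→d19:-→d20:-→d21:-→d22:-→d23:-→d24:H1 -> H1
  add 220.80.160.0/24 -> H1 at depth 24
  lookup 163.192.0.0: bits 1010001111 walk d0:-→d1:-→d2:-→d3:-→d4:-→d5:-→d6:-→d7:-→d8:-→d9:-→d10:H3 -> H3
  - 211.184.91.0/24 clear@24
  - 220.80.160.192/26 clear@26
  - 220.0.0.0/8 clear@8

== LOOKUPS ==
["H3","H4","H3","H3","H3","H5","H4","H3","H3","H4","H4","H1","H3"]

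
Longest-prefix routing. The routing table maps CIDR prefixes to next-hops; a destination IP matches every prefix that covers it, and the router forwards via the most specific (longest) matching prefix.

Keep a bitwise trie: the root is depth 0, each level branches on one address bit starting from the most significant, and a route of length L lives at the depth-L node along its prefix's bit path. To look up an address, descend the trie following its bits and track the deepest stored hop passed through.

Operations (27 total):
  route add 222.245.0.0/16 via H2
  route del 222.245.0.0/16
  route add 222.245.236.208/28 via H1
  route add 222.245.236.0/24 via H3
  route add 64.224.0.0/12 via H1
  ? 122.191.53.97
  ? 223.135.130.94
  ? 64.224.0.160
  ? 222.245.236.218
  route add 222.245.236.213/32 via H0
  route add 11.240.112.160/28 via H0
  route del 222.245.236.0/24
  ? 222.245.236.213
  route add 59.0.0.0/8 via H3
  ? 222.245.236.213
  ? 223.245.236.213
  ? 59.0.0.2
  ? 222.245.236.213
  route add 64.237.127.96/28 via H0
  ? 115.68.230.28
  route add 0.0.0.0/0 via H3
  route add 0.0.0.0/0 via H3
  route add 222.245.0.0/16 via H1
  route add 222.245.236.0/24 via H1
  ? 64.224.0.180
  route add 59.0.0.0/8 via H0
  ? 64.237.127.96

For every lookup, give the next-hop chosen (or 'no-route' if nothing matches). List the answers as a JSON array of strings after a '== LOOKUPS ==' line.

Trace:
  + 222.245.0.0/16 (H2) depth=16
  del 222.245.0.0/16 (clear depth 16)
  + 222.245.236.208/28 (H1) depth=28
  + 222.245.236.0/24 (H3) depth=24
  + 64.224.0.0/12 (H1) depth=12
  lookup 122.191.53.97: bits 01 walk d0:-→d1:-→d2:- -> no-route
  lookup 223.135.130.94: bits 1101111 walk d0:-→d1:-→d2:-→d3:-→d4:-→d5:-→d6:-→d7:- -> no-route
  lookup 64.224.0.160: bits 010000001110 walk d0:-→d1:-→d2:-→d3:-→d4:-→d5:-→d6:-→d7:-→d8:-→d9:-→d10:-→d11:-→d12:H1 -> H1
  lookup 222.245.236.218: bits 1101111011110101111011001101 walk d0:-→d1:-→d2:-→d3:-→d4:-→d5:-→d6:-→d7:-→d8:-→d9:-→d10:-→d11:-→d12:-→d13:-→d14:-→d15:-→d16:-→d17:-→d18:-→d19:-→d20:-→d21:-→d22:-→d23:-→d24:H3→d25:-→d26:-→d27:-→d28:H1 -> H1
  + 222.245.236.213/32 (H0) depth=32
  + 11.240.112.160/28 (H0) depth=28
  del 222.245.236.0/24 (clear depth 24)
  lookup 222.245.236.213: bits 11011110111101011110110011010101 walk d0:-→d1:-→d2:-→d3:-→d4:-→d5:-→d6:-→d7:-→d8:-→d9:-→d10:-→d11:-→d12:-→d13:-→d14:-→d15:-→d16:-→d17:-→d18:-→d19:-→d20:-→d21:-→d22:-→d23:-→d24:-→d25:-→d26:-→d27:-→d28:H1→d29:-→d30:-→d31:-→d32:H0 -> H0
  + 59.0.0.0/8 (H3) depth=8
  lookup 222.245.236.213: bits 11011110111101011110110011010101 walk d0:-→d1:-→d2:-→d3:-→d4:-→d5:-→d6:-→d7:-→d8:-→d9:-→d10:-→d11:-→d12:-→d13:-→d14:-→d15:-→d16:-→d17:-→d18:-→d19:-→d20:-→d21:-→d22:-→d23:-→d24:-→d25:-→d26:-→d27:-→d28:H1→d29:-→d30:-→d31:-→d32:H0 -> H0
  lookup 223.245.236.213: bits 1101111 walk d0:-→d1:-→d2:-→d3:-→d4:-→d5:-→d6:-→d7:- -> no-route
  lookup 59.0.0.2: bits 00111011 walk d0:-→d1:-→d2:-→d3:-→d4:-→d5:-→d6:-→d7:-→d8:H3 -> H3
  lookup 222.245.236.213: bits 11011110111101011110110011010101 walk d0:-→d1:-→d2:-→d3:-→d4:-→d5:-→d6:-→d7:-→d8:-→d9:-→d10:-→d11:-→d12:-→d13:-→d14:-→d15:-→d16:-→d17:-→d18:-→d19:-→d20:-→d21:-→d22:-→d23:-→d24:-→d25:-→d26:-→d27:-→d28:H1→d29:-→d30:-→d31:-→d32:H0 -> H0
  + 64.237.127.96/28 (H0) depth=28
  lookup 115.68.230.28: bits 01 walk d0:-→d1:-→d2:- -> no-route
  + 0.0.0.0/0 (H3) depth=0
  + 0.0.0.0/0 (H3) depth=0
  + 222.245.0.0/16 (H1) depth=16
  + 222.245.236.0/24 (H1) depth=24
  lookup 64.224.0.180: bits 010000001110 walk d0:H3→d1:-→d2:-→d3:-→d4:-→d5:-→d6:-→d7:-→d8:-→d9:-→d10:-→d11:-→d12:H1 -> H1
  + 59.0.0.0/8 (H0) depth=8
  lookup 64.237.127.96: bits 0100000011101101011111110110 walk d0:H3→d1:-→d2:-→d3:-→d4:-→d5:-→d6:-→d7:-→d8:-→d9:-→d10:-→d11:-→d12:H1→d13:-→d14:-→d15:-→d16:-→d17:-→d18:-→d19:-→d20:-→d21:-→d22:-→d23:-→d24:-→d25:-→d26:-→d27:-→d28:H0 -> H0

== LOOKUPS ==
["no-route","no-route","H1","H1","H0","H0","no-route","H3","H0","no-route","H1","H0"]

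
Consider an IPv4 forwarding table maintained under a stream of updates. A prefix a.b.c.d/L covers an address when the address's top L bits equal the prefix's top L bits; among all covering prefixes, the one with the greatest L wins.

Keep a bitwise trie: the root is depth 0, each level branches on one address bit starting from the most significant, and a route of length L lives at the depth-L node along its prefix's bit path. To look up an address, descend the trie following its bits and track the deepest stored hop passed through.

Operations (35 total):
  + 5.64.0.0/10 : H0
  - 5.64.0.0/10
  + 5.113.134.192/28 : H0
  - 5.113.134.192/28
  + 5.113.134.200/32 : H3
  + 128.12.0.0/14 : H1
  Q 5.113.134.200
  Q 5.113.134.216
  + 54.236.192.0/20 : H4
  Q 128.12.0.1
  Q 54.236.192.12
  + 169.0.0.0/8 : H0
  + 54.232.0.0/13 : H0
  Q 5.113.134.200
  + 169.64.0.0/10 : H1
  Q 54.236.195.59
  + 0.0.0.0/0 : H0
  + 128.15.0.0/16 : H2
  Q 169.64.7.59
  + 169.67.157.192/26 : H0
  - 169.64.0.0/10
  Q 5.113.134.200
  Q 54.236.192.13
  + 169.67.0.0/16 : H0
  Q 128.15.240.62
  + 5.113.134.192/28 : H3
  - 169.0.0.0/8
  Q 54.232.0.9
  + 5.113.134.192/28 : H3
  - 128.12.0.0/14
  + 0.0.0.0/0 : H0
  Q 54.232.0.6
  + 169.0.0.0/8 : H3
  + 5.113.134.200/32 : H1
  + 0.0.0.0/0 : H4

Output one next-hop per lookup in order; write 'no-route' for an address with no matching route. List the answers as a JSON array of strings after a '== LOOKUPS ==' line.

Process each operation:
  add 5.64.0.0/10 -> H0 at depth 10
  del 5.64.0.0/10 (clear depth 10)
  add 5.113.134.192/28 -> H0 at depth 28
  del 5.113.134.192/28 (clear depth 28)
  add 5.113.134.200/32 -> H3 at depth 32
  add 128.12.0.0/14 -> H1 at depth 14
  ? 5.113.134.200  path d0:-→d1:-→d2:-→d3:-→d4:-→d5:-→d6:-→d7:-→d8:-→d9:-→d10:-→d11:-→d12:-→d13:-→d14:-→d15:-→d16:-→d17:-→d18:-→d19:-→d20:-→d21:-→d22:-→d23:-→d24:-→d25:-→d26:-→d27:-→d28:-→d29:-→d30:-→d31:-→d32:H3  best=H3
  ? 5.113.134.216  path d0:-→d1:-→d2:-→d3:-→d4:-→d5:-→d6:-→d7:-→d8:-→d9:-→d10:-→d11:-→d12:-→d13:-→d14:-→d15:-→d16:-→d17:-→d18:-→d19:-→d20:-→d21:-→d22:-→d23:-→d24:-→d25:-→d26:-→d27:-  best=no-route
  add 54.236.192.0/20 -> H4 at depth 20
  ? 128.12.0.1  path d0:-→d1:-→d2:-→d3:-→d4:-→d5:-→d6:-→d7:-→d8:-→d9:-→d10:-→d11:-→d12:-→d13:-→d14:H1  best=H1
  ? 54.236.192.12  path d0:-→d1:-→d2:-→d3:-→d4:-→d5:-→d6:-→d7:-→d8:-→d9:-→d10:-→d11:-→d12:-→d13:-→d14:-→d15:-→d16:-→d17:-→d18:-→d19:-→d20:H4  best=H4
  add 169.0.0.0/8 -> H0 at depth 8
  add 54.232.0.0/13 -> H0 at depth 13
  ? 5.113.134.200  path d0:-→d1:-→d2:-→d3:-→d4:-→d5:-→d6:-→d7:-→d8:-→d9:-→d10:-→d11:-→d12:-→d13:-→d14:-→d15:-→d16:-→d17:-→d18:-→d19:-→d20:-→d21:-→d22:-→d23:-→d24:-→d25:-→d26:-→d27:-→d28:-→d29:-→d30:-→d31:-→d32:H3  best=H3
  add 169.64.0.0/10 -> H1 at depth 10
  ? 54.236.195.59  path d0:-→d1:-→d2:-→d3:-→d4:-→d5:-→d6:-→d7:-→d8:-→d9:-→d10:-→d11:-→d12:-→d13:H0→d14:-→d15:-→d16:-→d17:-→d18:-→d19:-→d20:H4  best=H4
  add 0.0.0.0/0 -> H0 at depth 0
  add 128.15.0.0/16 -> H2 at depth 16
  ? 169.64.7.59  path d0:H0→d1:-→d2:-→d3:-→d4:-→d5:-→d6:-→d7:-→d8:H0→d9:-→d10:H1  best=H1
  add 169.67.157.192/26 -> H0 at depth 26
  del 169.64.0.0/10 (clear depth 10)
  ? 5.113.134.200  path d0:H0→d1:-→d2:-→d3:-→d4:-→d5:-→d6:-→d7:-→d8:-→d9:-→d10:-→d11:-→d12:-→d13:-→d14:-→d15:-→d16:-→d17:-→d18:-→d19:-→d20:-→d21:-→d22:-→d23:-→d24:-→d25:-→d26:-→d27:-→d28:-→d29:-→d30:-→d31:-→d32:H3  best=H3
  ? 54.236.192.13  path d0:H0→d1:-→d2:-→d3:-→d4:-→d5:-→d6:-→d7:-→d8:-→d9:-→d10:-→d11:-→d12:-→d13:H0→d14:-→d15:-→d16:-→d17:-→d18:-→d19:-→d20:H4  best=H4
  add 169.67.0.0/16 -> H0 at depth 16
  ? 128.15.240.62  path d0:H0→d1:-→d2:-→d3:-→d4:-→d5:-→d6:-→d7:-→d8:-→d9:-→d10:-→d11:-→d12:-→d13:-→d14:H1→d15:-→d16:H2  best=H2
  add 5.113.134.192/28 -> H3 at depth 28
  del 169.0.0.0/8 (clear depth 8)
  ? 54.232.0.9  path d0:H0→d1:-→d2:-→d3:-→d4:-→d5:-→d6:-→d7:-→d8:-→d9:-→d10:-→d11:-→d12:-→d13:H0  best=H0
  add 5.113.134.192/28 -> H3 at depth 28
  del 128.12.0.0/14 (clear depth 14)
  add 0.0.0.0/0 -> H0 at depth 0
  ? 54.232.0.6  path d0:H0→d1:-→d2:-→d3:-→d4:-→d5:-→d6:-→d7:-→d8:-→d9:-→d10:-→d11:-→d12:-→d13:H0  best=H0
  add 169.0.0.0/8 -> H3 at depth 8
  add 5.113.134.200/32 -> H1 at depth 32
  add 0.0.0.0/0 -> H4 at depth 0

== LOOKUPS ==
["H3","no-route","H1","H4","H3","H4","H1","H3","H4","H2","H0","H0"]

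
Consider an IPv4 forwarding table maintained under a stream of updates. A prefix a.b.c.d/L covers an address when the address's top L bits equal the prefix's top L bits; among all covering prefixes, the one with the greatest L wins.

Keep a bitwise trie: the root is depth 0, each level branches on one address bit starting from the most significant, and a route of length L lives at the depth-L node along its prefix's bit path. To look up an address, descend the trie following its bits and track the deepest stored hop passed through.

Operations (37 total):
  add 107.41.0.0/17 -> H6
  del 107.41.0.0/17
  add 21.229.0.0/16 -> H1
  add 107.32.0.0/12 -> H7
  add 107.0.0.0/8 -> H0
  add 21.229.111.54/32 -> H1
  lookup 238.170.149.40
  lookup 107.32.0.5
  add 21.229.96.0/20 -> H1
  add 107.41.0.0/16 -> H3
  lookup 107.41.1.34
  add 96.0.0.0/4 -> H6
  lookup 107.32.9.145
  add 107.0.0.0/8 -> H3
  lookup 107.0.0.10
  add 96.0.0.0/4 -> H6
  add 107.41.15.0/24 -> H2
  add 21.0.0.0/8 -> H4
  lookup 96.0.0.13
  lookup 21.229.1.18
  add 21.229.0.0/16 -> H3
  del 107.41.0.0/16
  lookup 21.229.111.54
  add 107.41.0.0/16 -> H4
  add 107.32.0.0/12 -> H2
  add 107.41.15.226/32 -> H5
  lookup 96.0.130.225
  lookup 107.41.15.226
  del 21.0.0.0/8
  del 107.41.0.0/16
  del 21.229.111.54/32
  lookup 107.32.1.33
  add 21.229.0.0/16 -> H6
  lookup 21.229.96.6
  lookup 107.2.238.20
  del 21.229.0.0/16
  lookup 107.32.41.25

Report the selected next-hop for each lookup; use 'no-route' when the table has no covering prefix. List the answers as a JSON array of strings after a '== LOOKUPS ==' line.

Trace:
  add 107.41.0.0/17 -> H6 at depth 17
  del 107.41.0.0/17 (clear depth 17)
  add 21.229.0.0/16 -> H1 at depth 16
  add 107.32.0.0/12 -> H7 at depth 12
  add 107.0.0.0/8 -> H0 at depth 8
  add 21.229.111.54/32 -> H1 at depth 32
  ? 238.170.149.40  path d0:-  best=no-route
  ? 107.32.0.5  path d0:-→d1:-→d2:-→d3:-→d4:-→d5:-→d6:-→d7:-→d8:H0→d9:-→d10:-→d11:-→d12:H7  best=H7
  add 21.229.96.0/20 -> H1 at depth 20
  add 107.41.0.0/16 -> H3 at depth 16
  ? 107.41.1.34  path d0:-→d1:-→d2:-→d3:-→d4:-→d5:-→d6:-→d7:-→d8:H0→d9:-→d10:-→d11:-→d12:H7→d13:-→d14:-→d15:-→d16:H3→d17:-  best=H3
  add 96.0.0.0/4 -> H6 at depth 4
  ? 107.32.9.145  path d0:-→d1:-→d2:-→d3:-→d4:H6→d5:-→d6:-→d7:-→d8:H0→d9:-→d10:-→d11:-→d12:H7  best=H7
  add 107.0.0.0/8 -> H3 at depth 8
  ? 107.0.0.10  path d0:-→d1:-→d2:-→d3:-→d4:H6→d5:-→d6:-→d7:-→d8:H3→d9:-→d10:-  best=H3
  add 96.0.0.0/4 -> H6 at depth 4
  add 107.41.15.0/24 -> H2 at depth 24
  add 21.0.0.0/8 -> H4 at depth 8
  ? 96.0.0.13  path d0:-→d1:-→d2:-→d3:-→d4:H6  best=H6
  ? 21.229.1.18  path d0:-→d1:-→d2:-→d3:-→d4:-→d5:-→d6:-→d7:-→d8:H4→d9:-→d10:-→d11:-→d12:-→d13:-→d14:-→d15:-→d16:H1→d17:-  best=H1
  add 21.229.0.0/16 -> H3 at depth 16
  del 107.41.0.0/16 (clear depth 16)
  ? 21.229.111.54  path d0:-→d1:-→d2:-→d3:-→d4:-→d5:-→d6:-→d7:-→d8:H4→d9:-→d10:-→d11:-→d12:-→d13:-→d14:-→d15:-→d16:H3→d17:-→d18:-→d19:-→d20:H1→d21:-→d22:-→d23:-→d24:-→d25:-→d26:-→d27:-→d28:-→d29:-→d30:-→d31:-→d32:H1  best=H1
  add 107.41.0.0/16 -> H4 at depth 16
  add 107.32.0.0/12 -> H2 at depth 12
  add 107.41.15.226/32 -> H5 at depth 32
  ? 96.0.130.225  path d0:-→d1:-→d2:-→d3:-→d4:H6  best=H6
  ? 107.41.15.226  path d0:-→d1:-→d2:-→d3:-→d4:H6→d5:-→d6:-→d7:-→d8:H3→d9:-→d10:-→d11:-→d12:H2→d13:-→d14:-→d15:-→d16:H4→d17:-→d18:-→d19:-→d20:-→d21:-→d22:-→d23:-→d24:H2→d25:-→d26:-→d27:-→d28:-→d29:-→d30:-→d31:-→d32:H5  best=H5
  del 21.0.0.0/8 (clear depth 8)
  del 107.41.0.0/16 (clear depth 16)
  del 21.229.111.54/32 (clear depth 32)
  ? 107.32.1.33  path d0:-→d1:-→d2:-→d3:-→d4:H6→d5:-→d6:-→d7:-→d8:H3→d9:-→d10:-→d11:-→d12:H2  best=H2
  add 21.229.0.0/16 -> H6 at depth 16
  ? 21.229.96.6  path d0:-→d1:-→d2:-→d3:-→d4:-→d5:-→d6:-→d7:-→d8:-→d9:-→d10:-→d11:-→d12:-→d13:-→d14:-→d15:-→d16:H6→d17:-→d18:-→d19:-→d20:H1  best=H1
  ? 107.2.238.20  path d0:-→d1:-→d2:-→d3:-→d4:H6→d5:-→d6:-→d7:-→d8:H3→d9:-→d10:-  best=H3
  del 21.229.0.0/16 (clear depth 16)
  ? 107.32.41.25  path d0:-→d1:-→d2:-→d3:-→d4:H6→d5:-→d6:-→d7:-→d8:H3→d9:-→d10:-→d11:-→d12:H2  best=H2

== LOOKUPS ==
["no-route","H7","H3","H7","H3","H6","H1","H1","H6","H5","H2","H1","H3","H2"]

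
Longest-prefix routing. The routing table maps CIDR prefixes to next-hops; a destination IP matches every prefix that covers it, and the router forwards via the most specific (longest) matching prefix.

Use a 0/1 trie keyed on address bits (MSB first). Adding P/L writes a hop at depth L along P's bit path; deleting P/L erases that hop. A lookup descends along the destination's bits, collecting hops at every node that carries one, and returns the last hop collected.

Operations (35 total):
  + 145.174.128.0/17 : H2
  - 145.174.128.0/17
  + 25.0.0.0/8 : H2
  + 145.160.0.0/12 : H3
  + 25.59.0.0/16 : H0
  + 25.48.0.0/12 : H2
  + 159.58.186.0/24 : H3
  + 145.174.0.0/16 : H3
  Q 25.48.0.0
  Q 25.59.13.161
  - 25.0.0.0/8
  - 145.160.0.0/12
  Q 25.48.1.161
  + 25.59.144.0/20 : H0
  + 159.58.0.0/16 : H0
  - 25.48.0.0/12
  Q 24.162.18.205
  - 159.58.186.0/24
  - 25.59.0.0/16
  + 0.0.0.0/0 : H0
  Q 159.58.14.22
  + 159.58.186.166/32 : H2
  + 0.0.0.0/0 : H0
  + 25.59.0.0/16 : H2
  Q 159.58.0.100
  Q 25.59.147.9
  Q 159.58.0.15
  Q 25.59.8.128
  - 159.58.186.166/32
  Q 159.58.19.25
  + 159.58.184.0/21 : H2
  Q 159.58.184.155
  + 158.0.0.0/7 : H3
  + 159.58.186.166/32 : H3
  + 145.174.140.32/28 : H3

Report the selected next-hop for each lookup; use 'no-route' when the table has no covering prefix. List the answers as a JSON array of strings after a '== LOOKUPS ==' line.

Apply in order:
  add 145.174.128.0/17 -> H2 at depth 17
  - 145.174.128.0/17 clear@17
  add 25.0.0.0/8 -> H2 at depth 8
  add 145.160.0.0/12 -> H3 at depth 12
  add 25.59.0.0/16 -> H0 at depth 16
  add 25.48.0.0/12 -> H2 at depth 12
  add 159.58.186.0/24 -> H3 at depth 24
  add 145.174.0.0/16 -> H3 at depth 16
  Q 25.48.0.0: descend 000110010011 ; hops seen [H2,H2] ; pick H2
  Q 25.59.13.161: descend 0001100100111011 ; hops seen [H2,H2,H0] ; pick H0
  - 25.0.0.0/8 clear@8
  - 145.160.0.0/12 clear@12
  Q 25.48.1.161: descend 000110010011 ; hops seen [H2] ; pick H2
  add 25.59.144.0/20 -> H0 at depth 20
  add 159.58.0.0/16 -> H0 at depth 16
  - 25.48.0.0/12 clear@12
  Q 24.162.18.205: descend 0001100 ; hops seen [∅] ; pick no-route
  - 159.58.186.0/24 clear@24
  - 25.59.0.0/16 clear@16
  add 0.0.0.0/0 -> H0 at depth 0
  Q 159.58.14.22: descend 1001111100111010 ; hops seen [H0,H0] ; pick H0
  add 159.58.186.166/32 -> H2 at depth 32
  add 0.0.0.0/0 -> H0 at depth 0
  add 25.59.0.0/16 -> H2 at depth 16
  Q 159.58.0.100: descend 1001111100111010 ; hops seen [H0,H0] ; pick H0
  Q 25.59.147.9: descend 00011001001110111001 ; hops seen [H0,H2,H0] ; pick H0
  Q 159.58.0.15: descend 1001111100111010 ; hops seen [H0,H0] ; pick H0
  Q 25.59.8.128: descend 0001100100111011 ; hops seen [H0,H2] ; pick H2
  - 159.58.186.166/32 clear@32
  Q 159.58.19.25: descend 1001111100111010 ; hops seen [H0,H0] ; pick H0
  add 159.58.184.0/21 -> H2 at depth 21
  Q 159.58.184.155: descend 1001111100111010101110 ; hops seen [H0,H0,H2] ; pick H2
  add 158.0.0.0/7 -> H3 at depth 7
  add 159.58.186.166/32 -> H3 at depth 32
  add 145.174.140.32/28 -> H3 at depth 28

== LOOKUPS ==
["H2","H0","H2","no-route","H0","H0","H0","H0","H2","H0","H2"]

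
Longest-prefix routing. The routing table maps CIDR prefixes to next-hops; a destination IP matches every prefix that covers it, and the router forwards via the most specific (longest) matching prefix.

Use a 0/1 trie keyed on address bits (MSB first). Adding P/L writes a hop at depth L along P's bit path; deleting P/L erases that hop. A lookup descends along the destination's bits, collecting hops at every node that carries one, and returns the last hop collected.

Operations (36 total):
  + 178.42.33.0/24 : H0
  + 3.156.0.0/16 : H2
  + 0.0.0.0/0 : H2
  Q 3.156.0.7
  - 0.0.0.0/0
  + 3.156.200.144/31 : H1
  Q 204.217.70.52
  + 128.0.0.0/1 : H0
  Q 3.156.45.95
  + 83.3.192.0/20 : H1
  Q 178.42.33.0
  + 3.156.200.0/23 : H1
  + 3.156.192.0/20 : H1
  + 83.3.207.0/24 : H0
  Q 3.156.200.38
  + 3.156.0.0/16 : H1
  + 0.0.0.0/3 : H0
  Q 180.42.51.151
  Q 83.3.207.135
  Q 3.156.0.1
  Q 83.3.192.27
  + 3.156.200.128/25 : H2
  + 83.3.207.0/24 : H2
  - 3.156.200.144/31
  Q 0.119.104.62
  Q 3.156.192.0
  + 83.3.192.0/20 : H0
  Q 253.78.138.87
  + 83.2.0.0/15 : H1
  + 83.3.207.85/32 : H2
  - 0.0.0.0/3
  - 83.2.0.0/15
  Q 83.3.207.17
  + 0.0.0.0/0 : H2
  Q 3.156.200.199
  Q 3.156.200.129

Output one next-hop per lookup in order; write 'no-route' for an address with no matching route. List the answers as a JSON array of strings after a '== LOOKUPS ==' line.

Trace:
  + 178.42.33.0/24 (H0) depth=24
  + 3.156.0.0/16 (H2) depth=16
  + 0.0.0.0/0 (H2) depth=0
  ? 3.156.0.7  path d0:H2→d1:-→d2:-→d3:-→d4:-→d5:-→d6:-→d7:-→d8:-→d9:-→d10:-→d11:-→d12:-→d13:-→d14:-→d15:-→d16:H2  best=H2
  del 0.0.0.0/0 (clear depth 0)
  + 3.156.200.144/31 (H1) depth=31
  ? 204.217.70.52  path d0:-→d1:-  best=no-route
  + 128.0.0.0/1 (H0) depth=1
  ? 3.156.45.95  path d0:-→d1:-→d2:-→d3:-→d4:-→d5:-→d6:-→d7:-→d8:-→d9:-→d10:-→d11:-→d12:-→d13:-→d14:-→d15:-→d16:H2  best=H2
  + 83.3.192.0/20 (H1) depth=20
  ? 178.42.33.0  path d0:-→d1:H0→d2:-→d3:-→d4:-→d5:-→d6:-→d7:-→d8:-→d9:-→d10:-→d11:-→d12:-→d13:-→d14:-→d15:-→d16:-→d17:-→d18:-→d19:-→d20:-→d21:-→d22:-→d23:-→d24:H0  best=H0
  + 3.156.200.0/23 (H1) depth=23
  + 3.156.192.0/20 (H1) depth=20
  + 83.3.207.0/24 (H0) depth=24
  ? 3.156.200.38  path d0:-→d1:-→d2:-→d3:-→d4:-→d5:-→d6:-→d7:-→d8:-→d9:-→d10:-→d11:-→d12:-→d13:-→d14:-→d15:-→d16:H2→d17:-→d18:-→d19:-→d20:H1→d21:-→d22:-→d23:H1→d24:-  best=H1
  + 3.156.0.0/16 (H1) depth=16
  + 0.0.0.0/3 (H0) depth=3
  ? 180.42.51.151  path d0:-→d1:H0→d2:-→d3:-→d4:-→d5:-  best=H0
  ? 83.3.207.135  path d0:-→d1:-→d2:-→d3:-→d4:-→d5:-→d6:-→d7:-→d8:-→d9:-→d10:-→d11:-→d12:-→d13:-→d14:-→d15:-→d16:-→d17:-→d18:-→d19:-→d20:H1→d21:-→d22:-→d23:-→d24:H0  best=H0
  ? 3.156.0.1  path d0:-→d1:-→d2:-→d3:H0→d4:-→d5:-→d6:-→d7:-→d8:-→d9:-→d10:-→d11:-→d12:-→d13:-→d14:-→d15:-→d16:H1  best=H1
  ? 83.3.192.27  path d0:-→d1:-→d2:-→d3:-→d4:-→d5:-→d6:-→d7:-→d8:-→d9:-→d10:-→d11:-→d12:-→d13:-→d14:-→d15:-→d16:-→d17:-→d18:-→d19:-→d20:H1  best=H1
  + 3.156.200.128/25 (H2) depth=25
  + 83.3.207.0/24 (H2) depth=24
  del 3.156.200.144/31 (clear depth 31)
  ? 0.119.104.62  path d0:-→d1:-→d2:-→d3:H0→d4:-→d5:-→d6:-  best=H0
  ? 3.156.192.0  path d0:-→d1:-→d2:-→d3:H0→d4:-→d5:-→d6:-→d7:-→d8:-→d9:-→d10:-→d11:-→d12:-→d13:-→d14:-→d15:-→d16:H1→d17:-→d18:-→d19:-→d20:H1  best=H1
  + 83.3.192.0/20 (H0) depth=20
  ? 253.78.138.87  path d0:-→d1:H0  best=H0
  + 83.2.0.0/15 (H1) depth=15
  + 83.3.207.85/32 (H2) depth=32
  del 0.0.0.0/3 (clear depth 3)
  del 83.2.0.0/15 (clear depth 15)
  ? 83.3.207.17  path d0:-→d1:-→d2:-→d3:-→d4:-→d5:-→d6:-→d7:-→d8:-→d9:-→d10:-→d11:-→d12:-→d13:-→d14:-→d15:-→d16:-→d17:-→d18:-→d19:-→d20:H0→d21:-→d22:-→d23:-→d24:H2→d25:-  best=H2
  + 0.0.0.0/0 (H2) depth=0
  ? 3.156.200.199  path d0:H2→d1:-→d2:-→d3:-→d4:-→d5:-→d6:-→d7:-→d8:-→d9:-→d10:-→d11:-→d12:-→d13:-→d14:-→d15:-→d16:H1→d17:-→d18:-→d19:-→d20:H1→d21:-→d22:-→d23:H1→d24:-→d25:H2  best=H2
  ? 3.156.200.129  path d0:H2→d1:-→d2:-→d3:-→d4:-→d5:-→d6:-→d7:-→d8:-→d9:-→d10:-→d11:-→d12:-→d13:-→d14:-→d15:-→d16:H1→d17:-→d18:-→d19:-→d20:H1→d21:-→d22:-→d23:H1→d24:-→d25:H2→d26:-→d27:-  best=H2

== LOOKUPS ==
["H2","no-route","H2","H0","H1","H0","H0","H1","H1","H0","H1","H0","H2","H2","H2"]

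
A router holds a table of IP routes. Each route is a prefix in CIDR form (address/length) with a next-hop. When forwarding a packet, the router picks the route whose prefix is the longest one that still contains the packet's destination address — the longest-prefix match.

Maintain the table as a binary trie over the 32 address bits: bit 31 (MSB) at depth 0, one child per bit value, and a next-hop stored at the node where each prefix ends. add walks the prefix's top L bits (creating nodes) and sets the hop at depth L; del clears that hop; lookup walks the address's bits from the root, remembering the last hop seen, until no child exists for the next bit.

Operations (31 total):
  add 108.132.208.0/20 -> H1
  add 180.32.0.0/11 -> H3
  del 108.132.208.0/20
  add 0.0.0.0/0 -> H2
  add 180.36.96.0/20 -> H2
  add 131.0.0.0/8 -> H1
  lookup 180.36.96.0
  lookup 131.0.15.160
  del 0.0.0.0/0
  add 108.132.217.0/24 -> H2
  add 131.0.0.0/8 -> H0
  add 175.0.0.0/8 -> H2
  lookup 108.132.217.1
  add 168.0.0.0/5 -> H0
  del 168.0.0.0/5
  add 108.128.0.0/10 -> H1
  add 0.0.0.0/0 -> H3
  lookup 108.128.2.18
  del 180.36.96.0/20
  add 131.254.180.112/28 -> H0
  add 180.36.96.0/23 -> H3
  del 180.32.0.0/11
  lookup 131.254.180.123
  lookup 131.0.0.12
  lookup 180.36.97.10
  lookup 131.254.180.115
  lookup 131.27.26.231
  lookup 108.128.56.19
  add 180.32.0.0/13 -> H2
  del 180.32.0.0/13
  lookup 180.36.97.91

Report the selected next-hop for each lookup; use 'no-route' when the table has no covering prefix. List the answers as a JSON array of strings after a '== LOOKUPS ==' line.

Process each operation:
  add 108.132.208.0/20 -> H1 at depth 20
  add 180.32.0.0/11 -> H3 at depth 11
  - 108.132.208.0/20 clear@20
  add 0.0.0.0/0 -> H2 at depth 0
  add 180.36.96.0/20 -> H2 at depth 20
  add 131.0.0.0/8 -> H1 at depth 8
  Q 180.36.96.0: descend 10110100001001000110 ; hops seen [H2,H3,H2] ; pick H2
  Q 131.0.15.160: descend 10000011 ; hops seen [H2,H1] ; pick H1
  - 0.0.0.0/0 clear@0
  add 108.132.217.0/24 -> H2 at depth 24
  add 131.0.0.0/8 -> H0 at depth 8
  add 175.0.0.0/8 -> H2 at depth 8
  Q 108.132.217.1: descend 011011001000010011011001 ; hops seen [H2] ; pick H2
  add 168.0.0.0/5 -> H0 at depth 5
  - 168.0.0.0/5 clear@5
  add 108.128.0.0/10 -> H1 at depth 10
  add 0.0.0.0/0 -> H3 at depth 0
  Q 108.128.2.18: descend 0110110010000 ; hops seen [H3,H1] ; pick H1
  - 180.36.96.0/20 clear@20
  add 131.254.180.112/28 -> H0 at depth 28
  add 180.36.96.0/23 -> H3 at depth 23
  - 180.32.0.0/11 clear@11
  Q 131.254.180.123: descend 1000001111111110101101000111 ; hops seen [H3,H0,H0] ; pick H0
  Q 131.0.0.12: descend 10000011 ; hops seen [H3,H0] ; pick H0
  Q 180.36.97.10: descend 10110100001001000110000 ; hops seen [H3,H3] ; pick H3
  Q 131.254.180.115: descend 1000001111111110101101000111 ; hops seen [H3,H0,H0] ; pick H0
  Q 131.27.26.231: descend 10000011 ; hops seen [H3,H0] ; pick H0
  Q 108.128.56.19: descend 0110110010000 ; hops seen [H3,H1] ; pick H1
  add 180.32.0.0/13 -> H2 at depth 13
  - 180.32.0.0/13 clear@13
  Q 180.36.97.91: descend 10110100001001000110000 ; hops seen [H3,H3] ; pick H3

== LOOKUPS ==
["H2","H1","H2","H1","H0","H0","H3","H0","H0","H1","H3"]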